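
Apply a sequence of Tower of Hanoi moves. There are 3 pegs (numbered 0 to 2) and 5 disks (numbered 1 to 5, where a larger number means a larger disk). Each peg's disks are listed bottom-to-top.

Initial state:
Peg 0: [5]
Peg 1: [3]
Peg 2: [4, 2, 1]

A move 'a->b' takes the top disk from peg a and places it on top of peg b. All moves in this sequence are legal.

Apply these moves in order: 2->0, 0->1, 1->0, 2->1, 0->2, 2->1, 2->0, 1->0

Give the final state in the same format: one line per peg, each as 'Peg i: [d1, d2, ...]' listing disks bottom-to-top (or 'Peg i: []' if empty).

After move 1 (2->0):
Peg 0: [5, 1]
Peg 1: [3]
Peg 2: [4, 2]

After move 2 (0->1):
Peg 0: [5]
Peg 1: [3, 1]
Peg 2: [4, 2]

After move 3 (1->0):
Peg 0: [5, 1]
Peg 1: [3]
Peg 2: [4, 2]

After move 4 (2->1):
Peg 0: [5, 1]
Peg 1: [3, 2]
Peg 2: [4]

After move 5 (0->2):
Peg 0: [5]
Peg 1: [3, 2]
Peg 2: [4, 1]

After move 6 (2->1):
Peg 0: [5]
Peg 1: [3, 2, 1]
Peg 2: [4]

After move 7 (2->0):
Peg 0: [5, 4]
Peg 1: [3, 2, 1]
Peg 2: []

After move 8 (1->0):
Peg 0: [5, 4, 1]
Peg 1: [3, 2]
Peg 2: []

Answer: Peg 0: [5, 4, 1]
Peg 1: [3, 2]
Peg 2: []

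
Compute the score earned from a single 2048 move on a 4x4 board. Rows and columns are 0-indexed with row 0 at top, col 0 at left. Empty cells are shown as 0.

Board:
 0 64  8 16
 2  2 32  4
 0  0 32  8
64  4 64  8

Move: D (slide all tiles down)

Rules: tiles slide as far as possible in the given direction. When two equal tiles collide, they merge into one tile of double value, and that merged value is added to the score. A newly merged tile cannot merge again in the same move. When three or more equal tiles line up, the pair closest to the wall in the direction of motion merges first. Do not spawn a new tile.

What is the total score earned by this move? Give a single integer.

Answer: 80

Derivation:
Slide down:
col 0: [0, 2, 0, 64] -> [0, 0, 2, 64]  score +0 (running 0)
col 1: [64, 2, 0, 4] -> [0, 64, 2, 4]  score +0 (running 0)
col 2: [8, 32, 32, 64] -> [0, 8, 64, 64]  score +64 (running 64)
col 3: [16, 4, 8, 8] -> [0, 16, 4, 16]  score +16 (running 80)
Board after move:
 0  0  0  0
 0 64  8 16
 2  2 64  4
64  4 64 16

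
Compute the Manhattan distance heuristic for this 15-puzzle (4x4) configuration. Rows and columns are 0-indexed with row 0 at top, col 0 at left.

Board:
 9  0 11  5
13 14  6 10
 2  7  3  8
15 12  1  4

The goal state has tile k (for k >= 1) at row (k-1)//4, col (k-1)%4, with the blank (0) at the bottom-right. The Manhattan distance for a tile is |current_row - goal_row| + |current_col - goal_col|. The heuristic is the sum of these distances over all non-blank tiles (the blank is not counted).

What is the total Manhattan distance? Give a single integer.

Tile 9: at (0,0), goal (2,0), distance |0-2|+|0-0| = 2
Tile 11: at (0,2), goal (2,2), distance |0-2|+|2-2| = 2
Tile 5: at (0,3), goal (1,0), distance |0-1|+|3-0| = 4
Tile 13: at (1,0), goal (3,0), distance |1-3|+|0-0| = 2
Tile 14: at (1,1), goal (3,1), distance |1-3|+|1-1| = 2
Tile 6: at (1,2), goal (1,1), distance |1-1|+|2-1| = 1
Tile 10: at (1,3), goal (2,1), distance |1-2|+|3-1| = 3
Tile 2: at (2,0), goal (0,1), distance |2-0|+|0-1| = 3
Tile 7: at (2,1), goal (1,2), distance |2-1|+|1-2| = 2
Tile 3: at (2,2), goal (0,2), distance |2-0|+|2-2| = 2
Tile 8: at (2,3), goal (1,3), distance |2-1|+|3-3| = 1
Tile 15: at (3,0), goal (3,2), distance |3-3|+|0-2| = 2
Tile 12: at (3,1), goal (2,3), distance |3-2|+|1-3| = 3
Tile 1: at (3,2), goal (0,0), distance |3-0|+|2-0| = 5
Tile 4: at (3,3), goal (0,3), distance |3-0|+|3-3| = 3
Sum: 2 + 2 + 4 + 2 + 2 + 1 + 3 + 3 + 2 + 2 + 1 + 2 + 3 + 5 + 3 = 37

Answer: 37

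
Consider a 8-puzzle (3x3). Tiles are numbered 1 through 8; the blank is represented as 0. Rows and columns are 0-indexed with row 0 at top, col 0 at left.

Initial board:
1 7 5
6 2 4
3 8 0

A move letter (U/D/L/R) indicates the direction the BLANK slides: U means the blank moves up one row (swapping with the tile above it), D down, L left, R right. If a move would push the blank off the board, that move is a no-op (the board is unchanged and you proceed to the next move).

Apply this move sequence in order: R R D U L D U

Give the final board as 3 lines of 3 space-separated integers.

Answer: 1 7 5
6 0 2
3 8 4

Derivation:
After move 1 (R):
1 7 5
6 2 4
3 8 0

After move 2 (R):
1 7 5
6 2 4
3 8 0

After move 3 (D):
1 7 5
6 2 4
3 8 0

After move 4 (U):
1 7 5
6 2 0
3 8 4

After move 5 (L):
1 7 5
6 0 2
3 8 4

After move 6 (D):
1 7 5
6 8 2
3 0 4

After move 7 (U):
1 7 5
6 0 2
3 8 4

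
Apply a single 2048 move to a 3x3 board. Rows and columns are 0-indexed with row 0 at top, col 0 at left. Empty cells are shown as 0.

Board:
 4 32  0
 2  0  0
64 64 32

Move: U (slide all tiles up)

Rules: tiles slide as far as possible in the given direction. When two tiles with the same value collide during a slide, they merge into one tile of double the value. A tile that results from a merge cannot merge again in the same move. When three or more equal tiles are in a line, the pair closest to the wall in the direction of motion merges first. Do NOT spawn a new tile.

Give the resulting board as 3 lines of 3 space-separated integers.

Slide up:
col 0: [4, 2, 64] -> [4, 2, 64]
col 1: [32, 0, 64] -> [32, 64, 0]
col 2: [0, 0, 32] -> [32, 0, 0]

Answer:  4 32 32
 2 64  0
64  0  0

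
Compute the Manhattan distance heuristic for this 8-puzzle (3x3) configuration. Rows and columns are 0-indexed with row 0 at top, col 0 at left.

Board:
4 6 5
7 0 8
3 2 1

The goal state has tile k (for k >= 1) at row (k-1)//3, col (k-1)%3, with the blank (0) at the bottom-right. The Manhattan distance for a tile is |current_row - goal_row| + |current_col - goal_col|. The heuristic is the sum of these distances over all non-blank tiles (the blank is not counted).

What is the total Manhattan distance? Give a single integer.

Tile 4: (0,0)->(1,0) = 1
Tile 6: (0,1)->(1,2) = 2
Tile 5: (0,2)->(1,1) = 2
Tile 7: (1,0)->(2,0) = 1
Tile 8: (1,2)->(2,1) = 2
Tile 3: (2,0)->(0,2) = 4
Tile 2: (2,1)->(0,1) = 2
Tile 1: (2,2)->(0,0) = 4
Sum: 1 + 2 + 2 + 1 + 2 + 4 + 2 + 4 = 18

Answer: 18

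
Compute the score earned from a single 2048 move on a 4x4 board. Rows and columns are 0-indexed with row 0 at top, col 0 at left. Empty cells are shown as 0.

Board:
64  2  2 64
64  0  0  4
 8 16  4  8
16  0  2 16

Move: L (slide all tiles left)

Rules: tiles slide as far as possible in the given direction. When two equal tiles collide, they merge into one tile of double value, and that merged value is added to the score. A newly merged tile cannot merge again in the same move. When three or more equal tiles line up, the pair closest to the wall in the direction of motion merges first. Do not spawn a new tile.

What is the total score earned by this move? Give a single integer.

Slide left:
row 0: [64, 2, 2, 64] -> [64, 4, 64, 0]  score +4 (running 4)
row 1: [64, 0, 0, 4] -> [64, 4, 0, 0]  score +0 (running 4)
row 2: [8, 16, 4, 8] -> [8, 16, 4, 8]  score +0 (running 4)
row 3: [16, 0, 2, 16] -> [16, 2, 16, 0]  score +0 (running 4)
Board after move:
64  4 64  0
64  4  0  0
 8 16  4  8
16  2 16  0

Answer: 4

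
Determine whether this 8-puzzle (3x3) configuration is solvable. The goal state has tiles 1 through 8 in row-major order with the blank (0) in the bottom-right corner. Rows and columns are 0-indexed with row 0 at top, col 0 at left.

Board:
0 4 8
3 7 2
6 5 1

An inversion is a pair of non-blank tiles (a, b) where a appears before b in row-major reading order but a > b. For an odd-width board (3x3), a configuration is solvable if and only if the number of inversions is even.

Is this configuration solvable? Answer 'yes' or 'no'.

Answer: no

Derivation:
Inversions (pairs i<j in row-major order where tile[i] > tile[j] > 0): 19
19 is odd, so the puzzle is not solvable.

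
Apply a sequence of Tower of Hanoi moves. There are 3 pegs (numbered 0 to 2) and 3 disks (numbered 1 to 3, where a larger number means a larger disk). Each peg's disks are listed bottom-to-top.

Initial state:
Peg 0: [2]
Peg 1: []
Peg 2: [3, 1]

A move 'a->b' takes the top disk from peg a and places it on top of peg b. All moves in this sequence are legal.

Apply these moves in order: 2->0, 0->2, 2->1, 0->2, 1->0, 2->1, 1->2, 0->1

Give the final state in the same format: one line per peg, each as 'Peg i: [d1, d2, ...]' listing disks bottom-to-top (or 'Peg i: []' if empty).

After move 1 (2->0):
Peg 0: [2, 1]
Peg 1: []
Peg 2: [3]

After move 2 (0->2):
Peg 0: [2]
Peg 1: []
Peg 2: [3, 1]

After move 3 (2->1):
Peg 0: [2]
Peg 1: [1]
Peg 2: [3]

After move 4 (0->2):
Peg 0: []
Peg 1: [1]
Peg 2: [3, 2]

After move 5 (1->0):
Peg 0: [1]
Peg 1: []
Peg 2: [3, 2]

After move 6 (2->1):
Peg 0: [1]
Peg 1: [2]
Peg 2: [3]

After move 7 (1->2):
Peg 0: [1]
Peg 1: []
Peg 2: [3, 2]

After move 8 (0->1):
Peg 0: []
Peg 1: [1]
Peg 2: [3, 2]

Answer: Peg 0: []
Peg 1: [1]
Peg 2: [3, 2]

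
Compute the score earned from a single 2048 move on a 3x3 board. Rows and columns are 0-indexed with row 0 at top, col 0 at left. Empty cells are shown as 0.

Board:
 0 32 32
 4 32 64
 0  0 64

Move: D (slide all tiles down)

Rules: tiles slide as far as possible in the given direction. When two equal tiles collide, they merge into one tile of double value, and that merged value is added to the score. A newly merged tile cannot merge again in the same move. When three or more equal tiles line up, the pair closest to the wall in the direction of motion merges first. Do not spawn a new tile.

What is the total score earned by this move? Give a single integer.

Slide down:
col 0: [0, 4, 0] -> [0, 0, 4]  score +0 (running 0)
col 1: [32, 32, 0] -> [0, 0, 64]  score +64 (running 64)
col 2: [32, 64, 64] -> [0, 32, 128]  score +128 (running 192)
Board after move:
  0   0   0
  0   0  32
  4  64 128

Answer: 192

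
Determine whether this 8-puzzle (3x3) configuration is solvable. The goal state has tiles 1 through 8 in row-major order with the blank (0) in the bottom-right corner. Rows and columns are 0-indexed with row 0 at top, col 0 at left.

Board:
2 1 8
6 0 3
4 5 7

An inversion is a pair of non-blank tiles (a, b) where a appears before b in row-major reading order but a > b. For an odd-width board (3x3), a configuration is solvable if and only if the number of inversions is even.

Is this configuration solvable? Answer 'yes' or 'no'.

Answer: no

Derivation:
Inversions (pairs i<j in row-major order where tile[i] > tile[j] > 0): 9
9 is odd, so the puzzle is not solvable.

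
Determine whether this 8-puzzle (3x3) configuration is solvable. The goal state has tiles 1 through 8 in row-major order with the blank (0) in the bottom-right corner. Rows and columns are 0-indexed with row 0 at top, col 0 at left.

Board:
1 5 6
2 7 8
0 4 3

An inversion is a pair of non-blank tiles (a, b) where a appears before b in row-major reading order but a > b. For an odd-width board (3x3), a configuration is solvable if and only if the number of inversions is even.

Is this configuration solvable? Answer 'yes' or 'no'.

Answer: no

Derivation:
Inversions (pairs i<j in row-major order where tile[i] > tile[j] > 0): 11
11 is odd, so the puzzle is not solvable.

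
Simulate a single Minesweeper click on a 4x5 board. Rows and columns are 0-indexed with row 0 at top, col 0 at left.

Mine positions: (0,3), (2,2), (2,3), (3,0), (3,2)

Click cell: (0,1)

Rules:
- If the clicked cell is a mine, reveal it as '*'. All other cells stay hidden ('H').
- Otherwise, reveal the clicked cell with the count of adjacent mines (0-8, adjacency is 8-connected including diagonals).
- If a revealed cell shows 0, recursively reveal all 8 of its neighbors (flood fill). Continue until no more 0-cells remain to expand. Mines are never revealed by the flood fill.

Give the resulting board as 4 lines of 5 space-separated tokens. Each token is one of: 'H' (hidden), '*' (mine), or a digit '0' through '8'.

0 0 1 H H
0 1 3 H H
1 3 H H H
H H H H H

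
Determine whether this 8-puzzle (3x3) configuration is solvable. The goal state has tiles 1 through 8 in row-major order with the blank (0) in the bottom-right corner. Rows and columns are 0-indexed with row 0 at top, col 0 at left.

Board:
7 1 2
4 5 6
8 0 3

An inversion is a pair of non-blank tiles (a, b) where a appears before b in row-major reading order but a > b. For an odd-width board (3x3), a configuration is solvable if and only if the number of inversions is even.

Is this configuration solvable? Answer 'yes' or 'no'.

Inversions (pairs i<j in row-major order where tile[i] > tile[j] > 0): 10
10 is even, so the puzzle is solvable.

Answer: yes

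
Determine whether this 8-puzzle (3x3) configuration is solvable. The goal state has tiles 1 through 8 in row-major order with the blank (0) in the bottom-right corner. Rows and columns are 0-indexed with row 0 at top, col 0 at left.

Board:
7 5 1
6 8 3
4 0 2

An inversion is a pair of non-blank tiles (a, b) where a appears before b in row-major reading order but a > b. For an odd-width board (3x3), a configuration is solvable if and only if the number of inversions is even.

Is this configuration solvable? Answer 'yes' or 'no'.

Answer: yes

Derivation:
Inversions (pairs i<j in row-major order where tile[i] > tile[j] > 0): 18
18 is even, so the puzzle is solvable.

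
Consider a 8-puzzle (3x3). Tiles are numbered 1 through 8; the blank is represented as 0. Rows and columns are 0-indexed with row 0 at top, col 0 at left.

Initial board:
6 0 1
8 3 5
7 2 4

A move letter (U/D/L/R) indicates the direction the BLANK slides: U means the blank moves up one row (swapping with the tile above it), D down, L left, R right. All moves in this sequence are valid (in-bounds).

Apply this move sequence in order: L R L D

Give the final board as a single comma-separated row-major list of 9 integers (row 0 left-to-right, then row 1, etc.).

Answer: 8, 6, 1, 0, 3, 5, 7, 2, 4

Derivation:
After move 1 (L):
0 6 1
8 3 5
7 2 4

After move 2 (R):
6 0 1
8 3 5
7 2 4

After move 3 (L):
0 6 1
8 3 5
7 2 4

After move 4 (D):
8 6 1
0 3 5
7 2 4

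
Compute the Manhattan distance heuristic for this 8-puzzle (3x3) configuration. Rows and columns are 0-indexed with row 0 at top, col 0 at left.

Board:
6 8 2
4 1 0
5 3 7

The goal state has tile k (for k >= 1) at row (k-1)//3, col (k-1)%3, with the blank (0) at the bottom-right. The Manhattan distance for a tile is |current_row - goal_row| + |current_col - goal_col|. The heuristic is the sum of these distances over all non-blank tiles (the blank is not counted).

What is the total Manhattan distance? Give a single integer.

Tile 6: at (0,0), goal (1,2), distance |0-1|+|0-2| = 3
Tile 8: at (0,1), goal (2,1), distance |0-2|+|1-1| = 2
Tile 2: at (0,2), goal (0,1), distance |0-0|+|2-1| = 1
Tile 4: at (1,0), goal (1,0), distance |1-1|+|0-0| = 0
Tile 1: at (1,1), goal (0,0), distance |1-0|+|1-0| = 2
Tile 5: at (2,0), goal (1,1), distance |2-1|+|0-1| = 2
Tile 3: at (2,1), goal (0,2), distance |2-0|+|1-2| = 3
Tile 7: at (2,2), goal (2,0), distance |2-2|+|2-0| = 2
Sum: 3 + 2 + 1 + 0 + 2 + 2 + 3 + 2 = 15

Answer: 15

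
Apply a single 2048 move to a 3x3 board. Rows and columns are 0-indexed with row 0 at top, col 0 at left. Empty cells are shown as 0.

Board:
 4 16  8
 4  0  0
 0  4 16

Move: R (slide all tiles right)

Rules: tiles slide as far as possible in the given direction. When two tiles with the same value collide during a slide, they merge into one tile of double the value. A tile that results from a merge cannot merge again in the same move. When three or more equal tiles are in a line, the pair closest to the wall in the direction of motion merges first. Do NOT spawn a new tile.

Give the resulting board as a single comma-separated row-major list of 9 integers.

Answer: 4, 16, 8, 0, 0, 4, 0, 4, 16

Derivation:
Slide right:
row 0: [4, 16, 8] -> [4, 16, 8]
row 1: [4, 0, 0] -> [0, 0, 4]
row 2: [0, 4, 16] -> [0, 4, 16]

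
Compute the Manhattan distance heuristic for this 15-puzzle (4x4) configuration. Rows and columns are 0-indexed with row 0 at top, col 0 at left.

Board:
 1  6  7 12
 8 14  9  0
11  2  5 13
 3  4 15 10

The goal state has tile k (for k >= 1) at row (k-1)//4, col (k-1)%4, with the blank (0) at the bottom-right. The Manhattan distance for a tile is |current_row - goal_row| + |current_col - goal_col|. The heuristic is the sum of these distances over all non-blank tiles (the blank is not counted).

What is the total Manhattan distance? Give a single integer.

Answer: 36

Derivation:
Tile 1: (0,0)->(0,0) = 0
Tile 6: (0,1)->(1,1) = 1
Tile 7: (0,2)->(1,2) = 1
Tile 12: (0,3)->(2,3) = 2
Tile 8: (1,0)->(1,3) = 3
Tile 14: (1,1)->(3,1) = 2
Tile 9: (1,2)->(2,0) = 3
Tile 11: (2,0)->(2,2) = 2
Tile 2: (2,1)->(0,1) = 2
Tile 5: (2,2)->(1,0) = 3
Tile 13: (2,3)->(3,0) = 4
Tile 3: (3,0)->(0,2) = 5
Tile 4: (3,1)->(0,3) = 5
Tile 15: (3,2)->(3,2) = 0
Tile 10: (3,3)->(2,1) = 3
Sum: 0 + 1 + 1 + 2 + 3 + 2 + 3 + 2 + 2 + 3 + 4 + 5 + 5 + 0 + 3 = 36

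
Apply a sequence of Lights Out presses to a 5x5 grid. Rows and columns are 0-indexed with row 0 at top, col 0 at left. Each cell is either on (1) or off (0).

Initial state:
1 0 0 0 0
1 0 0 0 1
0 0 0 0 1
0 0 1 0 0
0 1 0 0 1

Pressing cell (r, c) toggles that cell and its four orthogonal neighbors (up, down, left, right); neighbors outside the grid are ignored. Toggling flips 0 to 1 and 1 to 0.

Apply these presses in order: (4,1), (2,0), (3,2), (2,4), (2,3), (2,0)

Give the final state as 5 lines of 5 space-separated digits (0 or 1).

Answer: 1 0 0 0 0
1 0 0 1 0
0 0 0 0 1
0 0 0 0 1
1 0 0 0 1

Derivation:
After press 1 at (4,1):
1 0 0 0 0
1 0 0 0 1
0 0 0 0 1
0 1 1 0 0
1 0 1 0 1

After press 2 at (2,0):
1 0 0 0 0
0 0 0 0 1
1 1 0 0 1
1 1 1 0 0
1 0 1 0 1

After press 3 at (3,2):
1 0 0 0 0
0 0 0 0 1
1 1 1 0 1
1 0 0 1 0
1 0 0 0 1

After press 4 at (2,4):
1 0 0 0 0
0 0 0 0 0
1 1 1 1 0
1 0 0 1 1
1 0 0 0 1

After press 5 at (2,3):
1 0 0 0 0
0 0 0 1 0
1 1 0 0 1
1 0 0 0 1
1 0 0 0 1

After press 6 at (2,0):
1 0 0 0 0
1 0 0 1 0
0 0 0 0 1
0 0 0 0 1
1 0 0 0 1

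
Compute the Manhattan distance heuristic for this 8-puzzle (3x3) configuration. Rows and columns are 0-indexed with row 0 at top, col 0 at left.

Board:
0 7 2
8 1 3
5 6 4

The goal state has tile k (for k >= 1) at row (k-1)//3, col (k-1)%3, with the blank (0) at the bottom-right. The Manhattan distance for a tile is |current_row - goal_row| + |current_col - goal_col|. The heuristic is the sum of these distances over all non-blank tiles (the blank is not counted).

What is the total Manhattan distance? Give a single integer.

Tile 7: at (0,1), goal (2,0), distance |0-2|+|1-0| = 3
Tile 2: at (0,2), goal (0,1), distance |0-0|+|2-1| = 1
Tile 8: at (1,0), goal (2,1), distance |1-2|+|0-1| = 2
Tile 1: at (1,1), goal (0,0), distance |1-0|+|1-0| = 2
Tile 3: at (1,2), goal (0,2), distance |1-0|+|2-2| = 1
Tile 5: at (2,0), goal (1,1), distance |2-1|+|0-1| = 2
Tile 6: at (2,1), goal (1,2), distance |2-1|+|1-2| = 2
Tile 4: at (2,2), goal (1,0), distance |2-1|+|2-0| = 3
Sum: 3 + 1 + 2 + 2 + 1 + 2 + 2 + 3 = 16

Answer: 16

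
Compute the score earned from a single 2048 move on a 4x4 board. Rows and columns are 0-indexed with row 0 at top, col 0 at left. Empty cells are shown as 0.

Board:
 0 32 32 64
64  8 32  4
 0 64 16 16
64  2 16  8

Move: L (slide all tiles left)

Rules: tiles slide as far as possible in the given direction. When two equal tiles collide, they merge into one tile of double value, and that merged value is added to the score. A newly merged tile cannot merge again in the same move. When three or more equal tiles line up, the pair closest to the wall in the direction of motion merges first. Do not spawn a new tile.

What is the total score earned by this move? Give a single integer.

Answer: 96

Derivation:
Slide left:
row 0: [0, 32, 32, 64] -> [64, 64, 0, 0]  score +64 (running 64)
row 1: [64, 8, 32, 4] -> [64, 8, 32, 4]  score +0 (running 64)
row 2: [0, 64, 16, 16] -> [64, 32, 0, 0]  score +32 (running 96)
row 3: [64, 2, 16, 8] -> [64, 2, 16, 8]  score +0 (running 96)
Board after move:
64 64  0  0
64  8 32  4
64 32  0  0
64  2 16  8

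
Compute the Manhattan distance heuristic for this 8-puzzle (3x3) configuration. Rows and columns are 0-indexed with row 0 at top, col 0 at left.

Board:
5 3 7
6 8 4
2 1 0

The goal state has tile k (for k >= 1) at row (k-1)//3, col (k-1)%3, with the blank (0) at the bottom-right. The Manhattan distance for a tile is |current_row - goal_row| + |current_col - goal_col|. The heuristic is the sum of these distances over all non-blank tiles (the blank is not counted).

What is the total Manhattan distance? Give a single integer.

Answer: 18

Derivation:
Tile 5: (0,0)->(1,1) = 2
Tile 3: (0,1)->(0,2) = 1
Tile 7: (0,2)->(2,0) = 4
Tile 6: (1,0)->(1,2) = 2
Tile 8: (1,1)->(2,1) = 1
Tile 4: (1,2)->(1,0) = 2
Tile 2: (2,0)->(0,1) = 3
Tile 1: (2,1)->(0,0) = 3
Sum: 2 + 1 + 4 + 2 + 1 + 2 + 3 + 3 = 18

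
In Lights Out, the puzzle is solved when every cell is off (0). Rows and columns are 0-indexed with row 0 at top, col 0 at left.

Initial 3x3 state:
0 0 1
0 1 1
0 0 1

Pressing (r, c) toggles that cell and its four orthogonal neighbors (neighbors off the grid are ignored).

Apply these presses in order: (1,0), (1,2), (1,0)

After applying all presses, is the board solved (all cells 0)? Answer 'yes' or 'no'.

After press 1 at (1,0):
1 0 1
1 0 1
1 0 1

After press 2 at (1,2):
1 0 0
1 1 0
1 0 0

After press 3 at (1,0):
0 0 0
0 0 0
0 0 0

Lights still on: 0

Answer: yes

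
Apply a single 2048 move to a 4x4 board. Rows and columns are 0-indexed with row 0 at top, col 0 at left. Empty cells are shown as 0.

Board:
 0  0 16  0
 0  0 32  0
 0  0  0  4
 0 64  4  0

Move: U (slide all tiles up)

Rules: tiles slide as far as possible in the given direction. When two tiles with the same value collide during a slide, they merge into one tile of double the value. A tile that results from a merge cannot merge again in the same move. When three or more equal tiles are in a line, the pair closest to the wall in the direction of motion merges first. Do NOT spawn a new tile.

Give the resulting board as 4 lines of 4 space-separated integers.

Slide up:
col 0: [0, 0, 0, 0] -> [0, 0, 0, 0]
col 1: [0, 0, 0, 64] -> [64, 0, 0, 0]
col 2: [16, 32, 0, 4] -> [16, 32, 4, 0]
col 3: [0, 0, 4, 0] -> [4, 0, 0, 0]

Answer:  0 64 16  4
 0  0 32  0
 0  0  4  0
 0  0  0  0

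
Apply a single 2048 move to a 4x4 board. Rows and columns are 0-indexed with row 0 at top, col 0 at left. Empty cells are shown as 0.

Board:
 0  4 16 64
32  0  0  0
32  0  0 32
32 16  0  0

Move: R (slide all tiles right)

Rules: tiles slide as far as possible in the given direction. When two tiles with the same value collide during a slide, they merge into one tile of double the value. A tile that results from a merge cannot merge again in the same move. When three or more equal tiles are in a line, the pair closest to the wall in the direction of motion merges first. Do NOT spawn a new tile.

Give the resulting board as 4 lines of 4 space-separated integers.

Answer:  0  4 16 64
 0  0  0 32
 0  0  0 64
 0  0 32 16

Derivation:
Slide right:
row 0: [0, 4, 16, 64] -> [0, 4, 16, 64]
row 1: [32, 0, 0, 0] -> [0, 0, 0, 32]
row 2: [32, 0, 0, 32] -> [0, 0, 0, 64]
row 3: [32, 16, 0, 0] -> [0, 0, 32, 16]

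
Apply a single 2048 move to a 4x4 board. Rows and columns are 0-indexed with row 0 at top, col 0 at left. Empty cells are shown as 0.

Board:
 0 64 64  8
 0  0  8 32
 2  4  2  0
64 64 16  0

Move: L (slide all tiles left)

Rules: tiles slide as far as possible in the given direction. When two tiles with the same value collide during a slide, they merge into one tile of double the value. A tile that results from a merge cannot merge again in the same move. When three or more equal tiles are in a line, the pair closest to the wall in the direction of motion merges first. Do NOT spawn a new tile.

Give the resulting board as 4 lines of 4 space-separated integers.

Answer: 128   8   0   0
  8  32   0   0
  2   4   2   0
128  16   0   0

Derivation:
Slide left:
row 0: [0, 64, 64, 8] -> [128, 8, 0, 0]
row 1: [0, 0, 8, 32] -> [8, 32, 0, 0]
row 2: [2, 4, 2, 0] -> [2, 4, 2, 0]
row 3: [64, 64, 16, 0] -> [128, 16, 0, 0]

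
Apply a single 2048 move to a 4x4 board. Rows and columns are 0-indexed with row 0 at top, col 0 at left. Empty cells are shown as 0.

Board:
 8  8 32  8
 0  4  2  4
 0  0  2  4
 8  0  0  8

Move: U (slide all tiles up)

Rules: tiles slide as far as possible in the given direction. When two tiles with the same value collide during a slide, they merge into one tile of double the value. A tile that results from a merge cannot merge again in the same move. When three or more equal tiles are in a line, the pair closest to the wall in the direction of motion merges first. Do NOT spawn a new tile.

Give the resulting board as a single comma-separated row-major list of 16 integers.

Slide up:
col 0: [8, 0, 0, 8] -> [16, 0, 0, 0]
col 1: [8, 4, 0, 0] -> [8, 4, 0, 0]
col 2: [32, 2, 2, 0] -> [32, 4, 0, 0]
col 3: [8, 4, 4, 8] -> [8, 8, 8, 0]

Answer: 16, 8, 32, 8, 0, 4, 4, 8, 0, 0, 0, 8, 0, 0, 0, 0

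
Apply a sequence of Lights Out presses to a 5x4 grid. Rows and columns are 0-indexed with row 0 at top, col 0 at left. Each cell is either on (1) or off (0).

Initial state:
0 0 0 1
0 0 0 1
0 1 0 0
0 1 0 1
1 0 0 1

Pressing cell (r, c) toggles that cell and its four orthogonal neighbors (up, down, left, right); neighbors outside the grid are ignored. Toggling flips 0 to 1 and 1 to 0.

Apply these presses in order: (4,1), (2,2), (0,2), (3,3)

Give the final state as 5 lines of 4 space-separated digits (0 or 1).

Answer: 0 1 1 0
0 0 0 1
0 0 1 0
0 0 0 0
0 1 1 0

Derivation:
After press 1 at (4,1):
0 0 0 1
0 0 0 1
0 1 0 0
0 0 0 1
0 1 1 1

After press 2 at (2,2):
0 0 0 1
0 0 1 1
0 0 1 1
0 0 1 1
0 1 1 1

After press 3 at (0,2):
0 1 1 0
0 0 0 1
0 0 1 1
0 0 1 1
0 1 1 1

After press 4 at (3,3):
0 1 1 0
0 0 0 1
0 0 1 0
0 0 0 0
0 1 1 0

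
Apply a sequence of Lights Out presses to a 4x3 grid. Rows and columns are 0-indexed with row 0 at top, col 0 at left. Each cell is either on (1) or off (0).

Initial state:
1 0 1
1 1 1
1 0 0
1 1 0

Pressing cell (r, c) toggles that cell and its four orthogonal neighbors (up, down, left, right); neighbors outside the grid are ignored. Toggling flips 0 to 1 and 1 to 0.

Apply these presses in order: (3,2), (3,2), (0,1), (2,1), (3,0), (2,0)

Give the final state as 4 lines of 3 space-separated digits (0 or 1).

After press 1 at (3,2):
1 0 1
1 1 1
1 0 1
1 0 1

After press 2 at (3,2):
1 0 1
1 1 1
1 0 0
1 1 0

After press 3 at (0,1):
0 1 0
1 0 1
1 0 0
1 1 0

After press 4 at (2,1):
0 1 0
1 1 1
0 1 1
1 0 0

After press 5 at (3,0):
0 1 0
1 1 1
1 1 1
0 1 0

After press 6 at (2,0):
0 1 0
0 1 1
0 0 1
1 1 0

Answer: 0 1 0
0 1 1
0 0 1
1 1 0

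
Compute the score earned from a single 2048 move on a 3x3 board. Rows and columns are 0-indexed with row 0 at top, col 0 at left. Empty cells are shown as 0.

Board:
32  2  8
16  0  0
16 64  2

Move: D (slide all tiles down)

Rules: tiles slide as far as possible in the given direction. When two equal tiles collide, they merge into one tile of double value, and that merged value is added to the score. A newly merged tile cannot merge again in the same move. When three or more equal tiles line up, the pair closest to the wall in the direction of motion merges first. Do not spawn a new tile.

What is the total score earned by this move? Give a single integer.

Answer: 32

Derivation:
Slide down:
col 0: [32, 16, 16] -> [0, 32, 32]  score +32 (running 32)
col 1: [2, 0, 64] -> [0, 2, 64]  score +0 (running 32)
col 2: [8, 0, 2] -> [0, 8, 2]  score +0 (running 32)
Board after move:
 0  0  0
32  2  8
32 64  2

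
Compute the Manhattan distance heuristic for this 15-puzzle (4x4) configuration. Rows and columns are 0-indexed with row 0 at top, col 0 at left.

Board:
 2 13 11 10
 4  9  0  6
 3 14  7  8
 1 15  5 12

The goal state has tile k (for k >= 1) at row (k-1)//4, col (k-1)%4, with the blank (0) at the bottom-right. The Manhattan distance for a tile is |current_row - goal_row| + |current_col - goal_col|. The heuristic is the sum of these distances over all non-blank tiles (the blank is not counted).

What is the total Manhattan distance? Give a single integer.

Answer: 35

Derivation:
Tile 2: at (0,0), goal (0,1), distance |0-0|+|0-1| = 1
Tile 13: at (0,1), goal (3,0), distance |0-3|+|1-0| = 4
Tile 11: at (0,2), goal (2,2), distance |0-2|+|2-2| = 2
Tile 10: at (0,3), goal (2,1), distance |0-2|+|3-1| = 4
Tile 4: at (1,0), goal (0,3), distance |1-0|+|0-3| = 4
Tile 9: at (1,1), goal (2,0), distance |1-2|+|1-0| = 2
Tile 6: at (1,3), goal (1,1), distance |1-1|+|3-1| = 2
Tile 3: at (2,0), goal (0,2), distance |2-0|+|0-2| = 4
Tile 14: at (2,1), goal (3,1), distance |2-3|+|1-1| = 1
Tile 7: at (2,2), goal (1,2), distance |2-1|+|2-2| = 1
Tile 8: at (2,3), goal (1,3), distance |2-1|+|3-3| = 1
Tile 1: at (3,0), goal (0,0), distance |3-0|+|0-0| = 3
Tile 15: at (3,1), goal (3,2), distance |3-3|+|1-2| = 1
Tile 5: at (3,2), goal (1,0), distance |3-1|+|2-0| = 4
Tile 12: at (3,3), goal (2,3), distance |3-2|+|3-3| = 1
Sum: 1 + 4 + 2 + 4 + 4 + 2 + 2 + 4 + 1 + 1 + 1 + 3 + 1 + 4 + 1 = 35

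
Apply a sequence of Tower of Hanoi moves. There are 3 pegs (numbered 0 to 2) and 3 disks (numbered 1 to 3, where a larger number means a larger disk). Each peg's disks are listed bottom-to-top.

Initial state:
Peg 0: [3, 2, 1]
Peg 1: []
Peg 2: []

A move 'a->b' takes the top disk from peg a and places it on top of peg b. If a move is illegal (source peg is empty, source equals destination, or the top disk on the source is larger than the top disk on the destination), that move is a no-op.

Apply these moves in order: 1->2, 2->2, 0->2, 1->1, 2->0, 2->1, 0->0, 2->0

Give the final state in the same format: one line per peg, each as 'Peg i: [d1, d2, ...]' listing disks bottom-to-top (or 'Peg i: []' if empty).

Answer: Peg 0: [3, 2, 1]
Peg 1: []
Peg 2: []

Derivation:
After move 1 (1->2):
Peg 0: [3, 2, 1]
Peg 1: []
Peg 2: []

After move 2 (2->2):
Peg 0: [3, 2, 1]
Peg 1: []
Peg 2: []

After move 3 (0->2):
Peg 0: [3, 2]
Peg 1: []
Peg 2: [1]

After move 4 (1->1):
Peg 0: [3, 2]
Peg 1: []
Peg 2: [1]

After move 5 (2->0):
Peg 0: [3, 2, 1]
Peg 1: []
Peg 2: []

After move 6 (2->1):
Peg 0: [3, 2, 1]
Peg 1: []
Peg 2: []

After move 7 (0->0):
Peg 0: [3, 2, 1]
Peg 1: []
Peg 2: []

After move 8 (2->0):
Peg 0: [3, 2, 1]
Peg 1: []
Peg 2: []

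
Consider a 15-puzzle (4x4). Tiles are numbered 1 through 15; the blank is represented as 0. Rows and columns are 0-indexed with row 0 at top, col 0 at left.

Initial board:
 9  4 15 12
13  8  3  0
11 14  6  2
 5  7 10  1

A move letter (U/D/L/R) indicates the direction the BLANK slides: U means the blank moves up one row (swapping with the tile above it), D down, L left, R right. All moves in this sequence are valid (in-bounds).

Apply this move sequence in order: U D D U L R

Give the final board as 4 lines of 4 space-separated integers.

Answer:  9  4 15 12
13  8  3  0
11 14  6  2
 5  7 10  1

Derivation:
After move 1 (U):
 9  4 15  0
13  8  3 12
11 14  6  2
 5  7 10  1

After move 2 (D):
 9  4 15 12
13  8  3  0
11 14  6  2
 5  7 10  1

After move 3 (D):
 9  4 15 12
13  8  3  2
11 14  6  0
 5  7 10  1

After move 4 (U):
 9  4 15 12
13  8  3  0
11 14  6  2
 5  7 10  1

After move 5 (L):
 9  4 15 12
13  8  0  3
11 14  6  2
 5  7 10  1

After move 6 (R):
 9  4 15 12
13  8  3  0
11 14  6  2
 5  7 10  1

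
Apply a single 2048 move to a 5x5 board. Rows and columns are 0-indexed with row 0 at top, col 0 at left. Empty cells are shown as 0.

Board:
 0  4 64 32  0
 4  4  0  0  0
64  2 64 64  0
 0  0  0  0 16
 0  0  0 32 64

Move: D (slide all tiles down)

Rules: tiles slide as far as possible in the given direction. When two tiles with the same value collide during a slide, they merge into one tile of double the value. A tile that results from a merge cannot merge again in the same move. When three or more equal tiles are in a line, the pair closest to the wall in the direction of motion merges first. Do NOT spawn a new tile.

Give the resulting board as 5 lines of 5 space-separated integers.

Answer:   0   0   0   0   0
  0   0   0   0   0
  0   0   0  32   0
  4   8   0  64  16
 64   2 128  32  64

Derivation:
Slide down:
col 0: [0, 4, 64, 0, 0] -> [0, 0, 0, 4, 64]
col 1: [4, 4, 2, 0, 0] -> [0, 0, 0, 8, 2]
col 2: [64, 0, 64, 0, 0] -> [0, 0, 0, 0, 128]
col 3: [32, 0, 64, 0, 32] -> [0, 0, 32, 64, 32]
col 4: [0, 0, 0, 16, 64] -> [0, 0, 0, 16, 64]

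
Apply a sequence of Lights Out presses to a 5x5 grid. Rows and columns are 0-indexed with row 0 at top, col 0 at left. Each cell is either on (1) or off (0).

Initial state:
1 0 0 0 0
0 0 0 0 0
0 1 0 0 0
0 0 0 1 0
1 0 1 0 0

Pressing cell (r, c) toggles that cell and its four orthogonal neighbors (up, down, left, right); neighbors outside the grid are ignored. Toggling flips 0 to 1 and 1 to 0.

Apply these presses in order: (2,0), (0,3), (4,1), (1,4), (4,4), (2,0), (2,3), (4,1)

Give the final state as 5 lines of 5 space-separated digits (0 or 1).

After press 1 at (2,0):
1 0 0 0 0
1 0 0 0 0
1 0 0 0 0
1 0 0 1 0
1 0 1 0 0

After press 2 at (0,3):
1 0 1 1 1
1 0 0 1 0
1 0 0 0 0
1 0 0 1 0
1 0 1 0 0

After press 3 at (4,1):
1 0 1 1 1
1 0 0 1 0
1 0 0 0 0
1 1 0 1 0
0 1 0 0 0

After press 4 at (1,4):
1 0 1 1 0
1 0 0 0 1
1 0 0 0 1
1 1 0 1 0
0 1 0 0 0

After press 5 at (4,4):
1 0 1 1 0
1 0 0 0 1
1 0 0 0 1
1 1 0 1 1
0 1 0 1 1

After press 6 at (2,0):
1 0 1 1 0
0 0 0 0 1
0 1 0 0 1
0 1 0 1 1
0 1 0 1 1

After press 7 at (2,3):
1 0 1 1 0
0 0 0 1 1
0 1 1 1 0
0 1 0 0 1
0 1 0 1 1

After press 8 at (4,1):
1 0 1 1 0
0 0 0 1 1
0 1 1 1 0
0 0 0 0 1
1 0 1 1 1

Answer: 1 0 1 1 0
0 0 0 1 1
0 1 1 1 0
0 0 0 0 1
1 0 1 1 1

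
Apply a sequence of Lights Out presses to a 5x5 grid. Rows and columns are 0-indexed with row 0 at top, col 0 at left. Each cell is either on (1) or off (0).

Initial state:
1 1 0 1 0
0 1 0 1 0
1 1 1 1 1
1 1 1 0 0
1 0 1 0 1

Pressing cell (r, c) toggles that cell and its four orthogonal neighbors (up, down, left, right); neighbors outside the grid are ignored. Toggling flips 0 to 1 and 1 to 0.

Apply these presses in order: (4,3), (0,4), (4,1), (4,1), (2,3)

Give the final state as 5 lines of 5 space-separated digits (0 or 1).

After press 1 at (4,3):
1 1 0 1 0
0 1 0 1 0
1 1 1 1 1
1 1 1 1 0
1 0 0 1 0

After press 2 at (0,4):
1 1 0 0 1
0 1 0 1 1
1 1 1 1 1
1 1 1 1 0
1 0 0 1 0

After press 3 at (4,1):
1 1 0 0 1
0 1 0 1 1
1 1 1 1 1
1 0 1 1 0
0 1 1 1 0

After press 4 at (4,1):
1 1 0 0 1
0 1 0 1 1
1 1 1 1 1
1 1 1 1 0
1 0 0 1 0

After press 5 at (2,3):
1 1 0 0 1
0 1 0 0 1
1 1 0 0 0
1 1 1 0 0
1 0 0 1 0

Answer: 1 1 0 0 1
0 1 0 0 1
1 1 0 0 0
1 1 1 0 0
1 0 0 1 0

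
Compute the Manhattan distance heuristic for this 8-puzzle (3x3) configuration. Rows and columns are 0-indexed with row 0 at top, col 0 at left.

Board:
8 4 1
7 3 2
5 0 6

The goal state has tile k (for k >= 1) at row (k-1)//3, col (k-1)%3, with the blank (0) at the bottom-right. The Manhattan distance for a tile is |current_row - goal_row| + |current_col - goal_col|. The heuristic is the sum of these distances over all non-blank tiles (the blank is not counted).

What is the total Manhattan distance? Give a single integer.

Tile 8: at (0,0), goal (2,1), distance |0-2|+|0-1| = 3
Tile 4: at (0,1), goal (1,0), distance |0-1|+|1-0| = 2
Tile 1: at (0,2), goal (0,0), distance |0-0|+|2-0| = 2
Tile 7: at (1,0), goal (2,0), distance |1-2|+|0-0| = 1
Tile 3: at (1,1), goal (0,2), distance |1-0|+|1-2| = 2
Tile 2: at (1,2), goal (0,1), distance |1-0|+|2-1| = 2
Tile 5: at (2,0), goal (1,1), distance |2-1|+|0-1| = 2
Tile 6: at (2,2), goal (1,2), distance |2-1|+|2-2| = 1
Sum: 3 + 2 + 2 + 1 + 2 + 2 + 2 + 1 = 15

Answer: 15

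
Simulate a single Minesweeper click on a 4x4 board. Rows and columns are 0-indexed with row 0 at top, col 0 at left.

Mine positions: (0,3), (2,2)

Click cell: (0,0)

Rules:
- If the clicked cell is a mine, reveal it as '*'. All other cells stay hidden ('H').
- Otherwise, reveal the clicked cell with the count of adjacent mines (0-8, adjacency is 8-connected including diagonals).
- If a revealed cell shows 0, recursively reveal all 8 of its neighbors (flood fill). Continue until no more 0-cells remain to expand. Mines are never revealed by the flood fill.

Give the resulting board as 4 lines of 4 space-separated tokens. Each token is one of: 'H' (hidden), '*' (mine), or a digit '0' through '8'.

0 0 1 H
0 1 2 H
0 1 H H
0 1 H H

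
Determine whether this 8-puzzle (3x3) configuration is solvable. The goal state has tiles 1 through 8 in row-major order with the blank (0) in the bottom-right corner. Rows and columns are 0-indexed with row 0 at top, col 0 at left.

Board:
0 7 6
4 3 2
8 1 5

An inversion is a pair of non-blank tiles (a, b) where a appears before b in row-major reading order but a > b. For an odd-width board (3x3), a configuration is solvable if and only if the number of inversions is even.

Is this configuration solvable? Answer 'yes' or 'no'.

Inversions (pairs i<j in row-major order where tile[i] > tile[j] > 0): 19
19 is odd, so the puzzle is not solvable.

Answer: no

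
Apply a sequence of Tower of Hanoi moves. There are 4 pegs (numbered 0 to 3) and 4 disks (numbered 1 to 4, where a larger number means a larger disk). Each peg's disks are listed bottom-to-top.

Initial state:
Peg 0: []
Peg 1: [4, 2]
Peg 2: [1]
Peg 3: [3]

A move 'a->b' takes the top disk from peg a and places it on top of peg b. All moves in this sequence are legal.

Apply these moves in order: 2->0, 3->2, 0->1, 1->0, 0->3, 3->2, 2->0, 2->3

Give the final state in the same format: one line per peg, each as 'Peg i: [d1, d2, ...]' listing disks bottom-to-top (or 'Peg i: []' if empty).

Answer: Peg 0: [1]
Peg 1: [4, 2]
Peg 2: []
Peg 3: [3]

Derivation:
After move 1 (2->0):
Peg 0: [1]
Peg 1: [4, 2]
Peg 2: []
Peg 3: [3]

After move 2 (3->2):
Peg 0: [1]
Peg 1: [4, 2]
Peg 2: [3]
Peg 3: []

After move 3 (0->1):
Peg 0: []
Peg 1: [4, 2, 1]
Peg 2: [3]
Peg 3: []

After move 4 (1->0):
Peg 0: [1]
Peg 1: [4, 2]
Peg 2: [3]
Peg 3: []

After move 5 (0->3):
Peg 0: []
Peg 1: [4, 2]
Peg 2: [3]
Peg 3: [1]

After move 6 (3->2):
Peg 0: []
Peg 1: [4, 2]
Peg 2: [3, 1]
Peg 3: []

After move 7 (2->0):
Peg 0: [1]
Peg 1: [4, 2]
Peg 2: [3]
Peg 3: []

After move 8 (2->3):
Peg 0: [1]
Peg 1: [4, 2]
Peg 2: []
Peg 3: [3]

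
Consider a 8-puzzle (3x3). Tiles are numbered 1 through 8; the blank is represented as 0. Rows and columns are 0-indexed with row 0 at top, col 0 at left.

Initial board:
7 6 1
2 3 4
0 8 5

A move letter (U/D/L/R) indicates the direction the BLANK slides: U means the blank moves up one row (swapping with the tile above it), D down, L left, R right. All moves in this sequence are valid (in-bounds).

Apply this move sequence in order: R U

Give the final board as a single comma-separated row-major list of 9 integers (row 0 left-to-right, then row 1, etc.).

After move 1 (R):
7 6 1
2 3 4
8 0 5

After move 2 (U):
7 6 1
2 0 4
8 3 5

Answer: 7, 6, 1, 2, 0, 4, 8, 3, 5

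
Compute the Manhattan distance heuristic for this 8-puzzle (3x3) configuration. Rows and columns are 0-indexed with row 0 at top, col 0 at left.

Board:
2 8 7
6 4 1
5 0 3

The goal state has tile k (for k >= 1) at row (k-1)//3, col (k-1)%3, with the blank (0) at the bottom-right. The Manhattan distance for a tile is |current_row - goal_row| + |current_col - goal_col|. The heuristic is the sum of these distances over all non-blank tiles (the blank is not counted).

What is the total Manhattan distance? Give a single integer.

Answer: 17

Derivation:
Tile 2: (0,0)->(0,1) = 1
Tile 8: (0,1)->(2,1) = 2
Tile 7: (0,2)->(2,0) = 4
Tile 6: (1,0)->(1,2) = 2
Tile 4: (1,1)->(1,0) = 1
Tile 1: (1,2)->(0,0) = 3
Tile 5: (2,0)->(1,1) = 2
Tile 3: (2,2)->(0,2) = 2
Sum: 1 + 2 + 4 + 2 + 1 + 3 + 2 + 2 = 17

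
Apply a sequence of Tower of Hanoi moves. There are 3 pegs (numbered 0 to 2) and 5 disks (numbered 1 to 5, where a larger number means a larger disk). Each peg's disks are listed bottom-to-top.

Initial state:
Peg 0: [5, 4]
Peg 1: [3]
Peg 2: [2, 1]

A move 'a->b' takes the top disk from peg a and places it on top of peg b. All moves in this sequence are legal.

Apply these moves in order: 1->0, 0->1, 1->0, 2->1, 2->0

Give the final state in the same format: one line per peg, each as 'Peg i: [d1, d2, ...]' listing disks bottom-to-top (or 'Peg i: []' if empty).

After move 1 (1->0):
Peg 0: [5, 4, 3]
Peg 1: []
Peg 2: [2, 1]

After move 2 (0->1):
Peg 0: [5, 4]
Peg 1: [3]
Peg 2: [2, 1]

After move 3 (1->0):
Peg 0: [5, 4, 3]
Peg 1: []
Peg 2: [2, 1]

After move 4 (2->1):
Peg 0: [5, 4, 3]
Peg 1: [1]
Peg 2: [2]

After move 5 (2->0):
Peg 0: [5, 4, 3, 2]
Peg 1: [1]
Peg 2: []

Answer: Peg 0: [5, 4, 3, 2]
Peg 1: [1]
Peg 2: []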